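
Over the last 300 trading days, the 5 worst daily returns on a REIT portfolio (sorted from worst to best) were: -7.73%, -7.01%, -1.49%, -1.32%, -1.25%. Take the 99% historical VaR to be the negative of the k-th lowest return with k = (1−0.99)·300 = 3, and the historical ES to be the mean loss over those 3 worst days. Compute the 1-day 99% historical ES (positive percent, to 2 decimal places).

The 3 worst returns sum to -16.23%.
ES = −(-16.23%) / 3 = 5.41%.

5.41%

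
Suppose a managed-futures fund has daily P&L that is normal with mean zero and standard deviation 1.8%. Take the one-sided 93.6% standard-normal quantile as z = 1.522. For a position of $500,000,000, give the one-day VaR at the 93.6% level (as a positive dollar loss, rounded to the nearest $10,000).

$13,700,000

VaR = z·σ = 1.522 × 1.8% = 2.740%.
On $500,000,000: 0.02740 × $500,000,000 = $13,700,000.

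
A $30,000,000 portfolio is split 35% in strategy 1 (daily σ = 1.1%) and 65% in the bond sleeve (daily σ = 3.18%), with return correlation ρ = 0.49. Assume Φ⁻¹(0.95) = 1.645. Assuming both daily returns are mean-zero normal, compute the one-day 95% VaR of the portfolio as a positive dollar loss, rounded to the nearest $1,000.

$1,125,000

σ_p² = 0.35²·1.1² + 0.65²·3.18² + 2·0.49·0.35·0.65·1.1·3.18 = 5.2006 (%²).
σ_p = √5.2006 = 2.280%.
VaR = 1.645 × 2.280% = 3.751%; on $30,000,000 that is $1,125,300.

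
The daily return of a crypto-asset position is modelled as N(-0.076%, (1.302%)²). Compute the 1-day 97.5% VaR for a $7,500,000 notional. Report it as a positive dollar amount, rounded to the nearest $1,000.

$197,000

At 97.5% one-sided, z = 1.960.
VaR = −μ + z·σ = −(-0.076%) + 1.960 × 1.302% = 2.628%.
On $7,500,000: 0.02628 × $7,500,000 = $197,100.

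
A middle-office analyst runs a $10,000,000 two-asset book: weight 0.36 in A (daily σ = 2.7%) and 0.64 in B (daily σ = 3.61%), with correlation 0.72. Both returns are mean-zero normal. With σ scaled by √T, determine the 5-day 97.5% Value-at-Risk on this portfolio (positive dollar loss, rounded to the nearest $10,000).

σ_p = √(0.36²·2.7² + 0.64²·3.61² + 2·0.72·0.36·0.64·2.7·3.61) = 3.085%.
σ_{5d} = 3.085% × √5 = 6.898%.
z(97.5%) = 1.960.
VaR = 1.960 × 6.898% = 13.520%; on $10,000,000 that is $1,352,000.

$1,350,000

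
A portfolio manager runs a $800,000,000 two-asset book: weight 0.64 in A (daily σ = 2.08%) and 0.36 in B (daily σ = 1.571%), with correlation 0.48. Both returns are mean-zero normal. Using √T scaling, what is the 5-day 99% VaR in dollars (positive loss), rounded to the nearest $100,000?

σ_p = √(0.64²·2.08² + 0.36²·1.571² + 2·0.48·0.64·0.36·2.08·1.571) = 1.678%.
σ_{5d} = 1.678% × √5 = 3.752%.
z(99%) = 2.326.
VaR = 2.326 × 3.752% = 8.727%; on $800,000,000 that is $69,816,000.

$69,800,000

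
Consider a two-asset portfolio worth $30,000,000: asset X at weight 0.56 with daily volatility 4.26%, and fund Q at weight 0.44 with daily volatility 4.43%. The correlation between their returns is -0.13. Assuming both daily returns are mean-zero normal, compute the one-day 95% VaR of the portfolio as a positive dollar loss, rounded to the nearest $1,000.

σ_p² = 0.56²·4.26² + 0.44²·4.43² + 2·-0.13·0.56·0.44·4.26·4.43 = 8.2815 (%²).
σ_p = √8.2815 = 2.878%.
At 95%, z = 1.645.
VaR = 1.645 × 2.878% = 4.734%; on $30,000,000 that is $1,420,200.

$1,420,000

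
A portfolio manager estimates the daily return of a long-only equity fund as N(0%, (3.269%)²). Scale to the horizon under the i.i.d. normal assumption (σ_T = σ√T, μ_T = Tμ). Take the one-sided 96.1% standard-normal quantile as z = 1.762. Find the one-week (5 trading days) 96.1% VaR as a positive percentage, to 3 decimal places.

σ_{5d} = 3.269% × √5 = 7.310%.
VaR = 1.762 × 7.310% = 12.880%.

12.880%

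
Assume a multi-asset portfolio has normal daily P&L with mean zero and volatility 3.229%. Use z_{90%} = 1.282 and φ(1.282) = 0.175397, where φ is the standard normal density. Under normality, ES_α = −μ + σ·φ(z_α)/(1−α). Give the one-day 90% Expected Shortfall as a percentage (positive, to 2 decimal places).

5.66%

Tail multiplier: φ(z)/(1−α) = 0.175397 / 0.1 = 1.754.
ES = 3.229% × 1.754 = 5.664%.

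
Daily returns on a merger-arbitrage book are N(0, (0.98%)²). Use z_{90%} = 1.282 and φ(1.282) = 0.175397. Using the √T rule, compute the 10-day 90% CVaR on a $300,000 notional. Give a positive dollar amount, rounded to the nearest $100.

σ_{10d} = 0.98% × √10 = 3.099%.
ES multiplier = φ(z)/(1−α) = 0.175397/0.1 = 1.754.
ES = 3.099% × 1.754 = 5.436%; on $300,000: $16,308.

$16,300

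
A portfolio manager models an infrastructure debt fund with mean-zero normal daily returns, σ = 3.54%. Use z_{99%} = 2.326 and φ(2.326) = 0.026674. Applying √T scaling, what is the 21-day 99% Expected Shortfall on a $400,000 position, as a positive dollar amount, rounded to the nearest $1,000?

$173,000

σ_{21d} = 3.54% × √21 = 16.222%.
ES multiplier = φ(z)/(1−α) = 0.026674/0.01 = 2.667.
ES = 16.222% × 2.667 = 43.264%; on $400,000: $173,056.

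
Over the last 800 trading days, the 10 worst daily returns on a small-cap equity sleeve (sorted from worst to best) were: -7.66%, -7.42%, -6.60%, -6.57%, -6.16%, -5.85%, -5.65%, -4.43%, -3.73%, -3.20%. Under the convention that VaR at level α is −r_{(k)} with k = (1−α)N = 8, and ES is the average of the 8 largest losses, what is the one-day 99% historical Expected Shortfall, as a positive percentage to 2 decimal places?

The 8 worst returns sum to -50.34%.
ES = −(-50.34%) / 8 = 6.2925% ≈ 6.29%.

6.29%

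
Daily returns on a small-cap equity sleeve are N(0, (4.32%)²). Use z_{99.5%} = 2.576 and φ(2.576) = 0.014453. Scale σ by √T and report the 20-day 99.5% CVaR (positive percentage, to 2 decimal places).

55.85%

σ_{20d} = 4.32% × √20 = 19.320%.
ES multiplier = φ(z)/(1−α) = 0.014453/0.005 = 2.891.
ES = 19.320% × 2.891 = 55.854%.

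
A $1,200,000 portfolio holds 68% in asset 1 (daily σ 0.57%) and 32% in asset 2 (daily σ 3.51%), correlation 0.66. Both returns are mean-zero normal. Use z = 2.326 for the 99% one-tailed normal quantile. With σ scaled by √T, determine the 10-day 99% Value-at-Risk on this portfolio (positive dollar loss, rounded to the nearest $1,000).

σ_p = √(0.68²·0.57² + 0.32²·3.51² + 2·0.66·0.68·0.32·0.57·3.51) = 1.409%.
σ_{10d} = 1.409% × √10 = 4.456%.
VaR = 2.326 × 4.456% = 10.365%; on $1,200,000 that is $124,380.

$124,000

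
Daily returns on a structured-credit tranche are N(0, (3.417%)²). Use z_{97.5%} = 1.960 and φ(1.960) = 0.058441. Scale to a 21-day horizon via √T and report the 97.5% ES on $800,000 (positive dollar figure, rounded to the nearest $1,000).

$293,000

σ_{21d} = 3.417% × √21 = 15.659%.
ES multiplier = φ(z)/(1−α) = 0.058441/0.025 = 2.338.
ES = 15.659% × 2.338 = 36.611%; on $800,000: $292,888.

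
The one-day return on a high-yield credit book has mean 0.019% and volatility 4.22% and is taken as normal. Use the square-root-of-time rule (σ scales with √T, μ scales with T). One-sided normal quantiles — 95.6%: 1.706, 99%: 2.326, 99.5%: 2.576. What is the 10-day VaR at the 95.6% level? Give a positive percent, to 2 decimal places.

σ_{10d} = 4.22% × √10 = 13.345%; μ_{10d} = 10 × 0.019% = 0.190%.
VaR = −(0.190%) + 1.706 × 13.345% = 22.577%.

22.58%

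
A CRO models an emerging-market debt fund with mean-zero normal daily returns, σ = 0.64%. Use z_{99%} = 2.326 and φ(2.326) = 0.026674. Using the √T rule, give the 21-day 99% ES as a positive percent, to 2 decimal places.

7.82%

σ_{21d} = 0.64% × √21 = 2.933%.
ES multiplier = φ(z)/(1−α) = 0.026674/0.01 = 2.667.
ES = 2.933% × 2.667 = 7.822%.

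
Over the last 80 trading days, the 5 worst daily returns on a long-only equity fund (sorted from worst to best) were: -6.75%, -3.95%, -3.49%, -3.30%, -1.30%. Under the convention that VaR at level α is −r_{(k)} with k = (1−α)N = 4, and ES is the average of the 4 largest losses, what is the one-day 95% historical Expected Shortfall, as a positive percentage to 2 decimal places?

4.37%

The 4 worst returns sum to -17.49%.
ES = −(-17.49%) / 4 = 4.3725% ≈ 4.37%.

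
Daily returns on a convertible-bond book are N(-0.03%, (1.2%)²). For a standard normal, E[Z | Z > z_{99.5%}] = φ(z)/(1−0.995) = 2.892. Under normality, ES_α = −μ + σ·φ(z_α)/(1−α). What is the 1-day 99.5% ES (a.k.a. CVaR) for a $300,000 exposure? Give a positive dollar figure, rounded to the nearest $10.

ES = −(-0.03%) + 1.2% × 2.892 = 3.500%.
On $300,000: 0.03500 × $300,000 = $10,500.

$10,500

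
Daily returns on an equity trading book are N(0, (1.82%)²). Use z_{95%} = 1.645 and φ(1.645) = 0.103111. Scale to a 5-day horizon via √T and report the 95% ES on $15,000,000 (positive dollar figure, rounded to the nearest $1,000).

σ_{5d} = 1.82% × √5 = 4.070%.
ES multiplier = φ(z)/(1−α) = 0.103111/0.05 = 2.062.
ES = 4.070% × 2.062 = 8.392%; on $15,000,000: $1,258,800.

$1,259,000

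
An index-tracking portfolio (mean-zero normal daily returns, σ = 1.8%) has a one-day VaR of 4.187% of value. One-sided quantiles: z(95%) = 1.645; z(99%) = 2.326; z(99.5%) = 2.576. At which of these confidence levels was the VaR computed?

99%

Implied z = VaR/σ = 4.187 / 1.8 = 2.326.
This matches z(99%) = 2.326.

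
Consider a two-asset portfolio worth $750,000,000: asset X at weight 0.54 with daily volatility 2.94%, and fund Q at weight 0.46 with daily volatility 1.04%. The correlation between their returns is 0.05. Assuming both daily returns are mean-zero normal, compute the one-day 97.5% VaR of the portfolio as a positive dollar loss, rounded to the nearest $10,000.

$24,710,000

σ_p² = 0.54²·2.94² + 0.46²·1.04² + 2·0.05·0.54·0.46·2.94·1.04 = 2.8253 (%²).
σ_p = √2.8253 = 1.681%.
At 97.5%, z = 1.960.
VaR = 1.960 × 1.681% = 3.295%; on $750,000,000 that is $24,712,500.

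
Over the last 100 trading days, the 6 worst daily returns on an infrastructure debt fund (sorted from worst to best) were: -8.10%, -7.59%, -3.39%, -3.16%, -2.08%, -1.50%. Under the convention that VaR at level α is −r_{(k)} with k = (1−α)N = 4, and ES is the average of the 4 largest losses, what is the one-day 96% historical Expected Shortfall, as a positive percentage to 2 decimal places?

The 4 worst returns sum to -22.24%.
ES = −(-22.24%) / 4 = 5.56%.

5.56%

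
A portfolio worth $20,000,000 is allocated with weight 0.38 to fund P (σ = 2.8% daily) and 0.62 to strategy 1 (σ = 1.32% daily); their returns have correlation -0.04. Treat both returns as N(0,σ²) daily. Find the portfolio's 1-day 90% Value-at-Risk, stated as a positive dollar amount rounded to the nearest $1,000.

σ_p² = 0.38²·2.8² + 0.62²·1.32² + 2·-0.04·0.38·0.62·2.8·1.32 = 1.7322 (%²).
σ_p = √1.7322 = 1.316%.
At 90%, z = 1.282.
VaR = 1.282 × 1.316% = 1.687%; on $20,000,000 that is $337,400.

$337,000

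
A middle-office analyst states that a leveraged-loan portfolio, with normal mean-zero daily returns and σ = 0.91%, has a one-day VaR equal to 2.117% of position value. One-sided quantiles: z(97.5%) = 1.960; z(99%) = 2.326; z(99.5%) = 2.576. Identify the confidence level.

Implied z = VaR/σ = 2.117 / 0.91 = 2.326.
This matches z(99%) = 2.326.

99%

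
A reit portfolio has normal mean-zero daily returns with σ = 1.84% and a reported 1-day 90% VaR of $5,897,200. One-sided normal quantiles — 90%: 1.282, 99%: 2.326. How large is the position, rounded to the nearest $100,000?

VaR as a fraction of value: z·σ = 1.282 × 1.84% = 2.35888%.
Position = $5,897,200 / 0.0235888 = $250,000,000.

$250,000,000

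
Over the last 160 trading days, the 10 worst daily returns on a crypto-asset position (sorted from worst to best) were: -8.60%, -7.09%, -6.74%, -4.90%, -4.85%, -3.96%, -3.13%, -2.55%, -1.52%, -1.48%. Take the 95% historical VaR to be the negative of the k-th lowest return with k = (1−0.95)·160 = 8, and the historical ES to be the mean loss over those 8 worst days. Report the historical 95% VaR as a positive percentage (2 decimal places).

k = 8; the 8th lowest return is -2.55%, so VaR = 2.55%.

2.55%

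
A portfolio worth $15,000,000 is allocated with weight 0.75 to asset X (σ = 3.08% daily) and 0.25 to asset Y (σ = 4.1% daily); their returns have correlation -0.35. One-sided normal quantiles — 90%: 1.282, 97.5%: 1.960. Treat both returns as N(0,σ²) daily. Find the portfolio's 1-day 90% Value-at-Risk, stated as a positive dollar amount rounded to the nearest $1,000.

σ_p² = 0.75²·3.08² + 0.25²·4.1² + 2·-0.35·0.75·0.25·3.08·4.1 = 4.7293 (%²).
σ_p = √4.7293 = 2.175%.
VaR = 1.282 × 2.175% = 2.788%; on $15,000,000 that is $418,200.

$418,000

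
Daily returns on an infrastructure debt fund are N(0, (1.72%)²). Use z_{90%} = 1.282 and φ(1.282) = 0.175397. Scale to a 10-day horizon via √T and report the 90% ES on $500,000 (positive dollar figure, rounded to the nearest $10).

σ_{10d} = 1.72% × √10 = 5.439%.
ES multiplier = φ(z)/(1−α) = 0.175397/0.1 = 1.754.
ES = 5.439% × 1.754 = 9.540%; on $500,000: $47,700.

$47,700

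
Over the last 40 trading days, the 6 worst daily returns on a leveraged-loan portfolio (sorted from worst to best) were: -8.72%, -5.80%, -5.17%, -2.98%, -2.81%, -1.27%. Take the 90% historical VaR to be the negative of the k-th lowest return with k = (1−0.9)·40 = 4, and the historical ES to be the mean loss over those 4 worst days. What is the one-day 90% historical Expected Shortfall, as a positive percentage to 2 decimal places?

5.67%

The 4 worst returns sum to -22.67%.
ES = −(-22.67%) / 4 = 5.6675% ≈ 5.67%.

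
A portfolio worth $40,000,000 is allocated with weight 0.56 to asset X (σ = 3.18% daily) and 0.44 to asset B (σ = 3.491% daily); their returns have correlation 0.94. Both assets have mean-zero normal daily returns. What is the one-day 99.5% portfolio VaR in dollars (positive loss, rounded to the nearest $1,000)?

σ_p² = 0.56²·3.18² + 0.44²·3.491² + 2·0.94·0.56·0.44·3.18·3.491 = 10.6732 (%²).
σ_p = √10.6732 = 3.267%.
At 99.5%, z = 2.576.
VaR = 2.576 × 3.267% = 8.416%; on $40,000,000 that is $3,366,400.

$3,366,000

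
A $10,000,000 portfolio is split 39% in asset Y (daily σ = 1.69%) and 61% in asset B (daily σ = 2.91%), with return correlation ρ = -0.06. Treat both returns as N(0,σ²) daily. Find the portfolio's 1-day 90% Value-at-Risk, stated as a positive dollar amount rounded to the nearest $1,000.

σ_p² = 0.39²·1.69² + 0.61²·2.91² + 2·-0.06·0.39·0.61·1.69·2.91 = 3.4450 (%²).
σ_p = √3.4450 = 1.856%.
At 90%, z = 1.282.
VaR = 1.282 × 1.856% = 2.379%; on $10,000,000 that is $237,900.

$238,000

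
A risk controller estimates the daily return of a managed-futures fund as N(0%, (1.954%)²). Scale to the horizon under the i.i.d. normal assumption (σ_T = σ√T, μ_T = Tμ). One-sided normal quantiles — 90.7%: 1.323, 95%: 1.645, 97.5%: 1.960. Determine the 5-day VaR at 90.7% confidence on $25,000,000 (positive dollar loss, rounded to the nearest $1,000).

$1,445,000

σ_{5d} = 1.954% × √5 = 4.369%.
VaR = 1.323 × 4.369% = 5.780%.
On $25,000,000: 0.05780 × $25,000,000 = $1,445,000.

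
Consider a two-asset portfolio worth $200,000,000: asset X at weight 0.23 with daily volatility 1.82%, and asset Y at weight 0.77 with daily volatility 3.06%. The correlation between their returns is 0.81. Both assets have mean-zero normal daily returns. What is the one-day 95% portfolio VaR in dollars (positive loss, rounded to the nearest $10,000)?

σ_p² = 0.23²·1.82² + 0.77²·3.06² + 2·0.81·0.23·0.77·1.82·3.06 = 7.3247 (%²).
σ_p = √7.3247 = 2.706%.
At 95%, z = 1.645.
VaR = 1.645 × 2.706% = 4.451%; on $200,000,000 that is $8,902,000.

$8,900,000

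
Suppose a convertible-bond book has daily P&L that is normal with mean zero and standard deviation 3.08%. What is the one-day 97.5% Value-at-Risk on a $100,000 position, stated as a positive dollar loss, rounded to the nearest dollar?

$6,037

At 97.5% one-sided, z = 1.960.
VaR = z·σ = 1.960 × 3.08% = 6.037%.
On $100,000: 0.06037 × $100,000 = $6,037.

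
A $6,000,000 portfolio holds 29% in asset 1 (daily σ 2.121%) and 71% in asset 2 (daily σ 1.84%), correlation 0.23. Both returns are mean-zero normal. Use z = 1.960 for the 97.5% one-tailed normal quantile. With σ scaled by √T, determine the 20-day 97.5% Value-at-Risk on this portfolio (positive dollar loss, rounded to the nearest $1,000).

$824,000

σ_p = √(0.29²·2.121² + 0.71²·1.84² + 2·0.23·0.29·0.71·2.121·1.84) = 1.567%.
σ_{20d} = 1.567% × √20 = 7.008%.
VaR = 1.960 × 7.008% = 13.736%; on $6,000,000 that is $824,160.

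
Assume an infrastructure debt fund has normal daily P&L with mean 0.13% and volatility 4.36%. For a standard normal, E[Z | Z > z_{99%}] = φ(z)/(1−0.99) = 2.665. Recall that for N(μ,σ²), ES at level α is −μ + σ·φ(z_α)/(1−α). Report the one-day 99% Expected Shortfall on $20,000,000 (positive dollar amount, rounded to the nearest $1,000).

ES = −(0.13%) + 4.36% × 2.665 = 11.489%.
On $20,000,000: 0.11489 × $20,000,000 = $2,297,800.

$2,298,000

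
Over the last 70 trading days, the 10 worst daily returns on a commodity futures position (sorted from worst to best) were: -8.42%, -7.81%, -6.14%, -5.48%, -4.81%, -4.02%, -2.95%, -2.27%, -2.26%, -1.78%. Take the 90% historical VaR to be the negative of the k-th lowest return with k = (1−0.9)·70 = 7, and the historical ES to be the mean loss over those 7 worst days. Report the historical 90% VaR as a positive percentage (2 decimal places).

2.95%

k = 7; the 7th lowest return is -2.95%, so VaR = 2.95%.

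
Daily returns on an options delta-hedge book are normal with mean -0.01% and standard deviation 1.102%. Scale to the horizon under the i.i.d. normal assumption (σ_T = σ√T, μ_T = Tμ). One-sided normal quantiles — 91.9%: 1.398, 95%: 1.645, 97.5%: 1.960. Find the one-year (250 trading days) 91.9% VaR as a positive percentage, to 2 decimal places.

26.86%

σ_{250d} = 1.102% × √250 = 17.424%; μ_{250d} = 250 × -0.01% = -2.500%.
VaR = −(-2.500%) + 1.398 × 17.424% = 26.859%.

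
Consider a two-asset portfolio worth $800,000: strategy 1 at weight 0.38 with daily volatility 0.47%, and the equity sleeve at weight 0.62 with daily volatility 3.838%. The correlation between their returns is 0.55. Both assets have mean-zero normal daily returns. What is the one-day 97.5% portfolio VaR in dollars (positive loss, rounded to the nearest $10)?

σ_p² = 0.38²·0.47² + 0.62²·3.838² + 2·0.55·0.38·0.62·0.47·3.838 = 6.1617 (%²).
σ_p = √6.1617 = 2.482%.
At 97.5%, z = 1.960.
VaR = 1.960 × 2.482% = 4.865%; on $800,000 that is $38,920.

$38,920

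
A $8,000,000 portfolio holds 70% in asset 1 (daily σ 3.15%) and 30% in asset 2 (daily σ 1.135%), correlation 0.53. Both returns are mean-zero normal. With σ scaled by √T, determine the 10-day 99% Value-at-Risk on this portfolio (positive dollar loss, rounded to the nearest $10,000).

σ_p = √(0.7²·3.15² + 0.3²·1.135² + 2·0.53·0.7·0.3·3.15·1.135) = 2.403%.
σ_{10d} = 2.403% × √10 = 7.599%.
z(99%) = 2.326.
VaR = 2.326 × 7.599% = 17.675%; on $8,000,000 that is $1,414,000.

$1,410,000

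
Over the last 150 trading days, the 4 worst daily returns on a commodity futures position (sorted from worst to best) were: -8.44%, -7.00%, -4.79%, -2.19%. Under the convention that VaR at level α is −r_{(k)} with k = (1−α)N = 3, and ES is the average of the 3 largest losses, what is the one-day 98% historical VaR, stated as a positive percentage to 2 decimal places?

4.79%

k = 3; the 3rd lowest return is -4.79%, so VaR = 4.79%.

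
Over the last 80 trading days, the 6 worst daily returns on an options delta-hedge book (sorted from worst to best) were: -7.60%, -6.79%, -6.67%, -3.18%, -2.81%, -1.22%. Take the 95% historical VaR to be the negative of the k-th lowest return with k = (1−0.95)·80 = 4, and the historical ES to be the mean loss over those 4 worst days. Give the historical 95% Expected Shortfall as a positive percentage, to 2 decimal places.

The 4 worst returns sum to -24.24%.
ES = −(-24.24%) / 4 = 6.06%.

6.06%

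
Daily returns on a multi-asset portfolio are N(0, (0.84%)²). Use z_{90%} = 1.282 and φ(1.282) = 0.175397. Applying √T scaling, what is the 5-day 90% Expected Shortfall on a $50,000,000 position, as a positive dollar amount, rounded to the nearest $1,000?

$1,647,000

σ_{5d} = 0.84% × √5 = 1.878%.
ES multiplier = φ(z)/(1−α) = 0.175397/0.1 = 1.754.
ES = 1.878% × 1.754 = 3.294%; on $50,000,000: $1,647,000.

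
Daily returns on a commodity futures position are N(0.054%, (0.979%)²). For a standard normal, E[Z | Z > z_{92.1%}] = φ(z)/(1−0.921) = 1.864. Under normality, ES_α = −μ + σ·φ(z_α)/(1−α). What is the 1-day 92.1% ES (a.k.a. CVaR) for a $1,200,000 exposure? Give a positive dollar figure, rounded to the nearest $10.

$21,250

ES = −(0.054%) + 0.979% × 1.864 = 1.771%.
On $1,200,000: 0.01771 × $1,200,000 = $21,252.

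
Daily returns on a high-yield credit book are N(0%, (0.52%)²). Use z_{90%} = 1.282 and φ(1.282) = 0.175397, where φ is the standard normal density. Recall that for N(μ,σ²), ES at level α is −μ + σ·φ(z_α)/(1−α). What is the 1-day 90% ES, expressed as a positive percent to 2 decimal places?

Tail multiplier: φ(z)/(1−α) = 0.175397 / 0.1 = 1.754.
ES = 0.52% × 1.754 = 0.912%.

0.91%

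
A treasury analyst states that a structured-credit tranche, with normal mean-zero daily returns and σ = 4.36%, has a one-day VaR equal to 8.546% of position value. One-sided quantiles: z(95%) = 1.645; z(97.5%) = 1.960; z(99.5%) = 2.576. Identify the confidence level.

Implied z = VaR/σ = 8.546 / 4.36 = 1.960.
This matches z(97.5%) = 1.960.

97.5%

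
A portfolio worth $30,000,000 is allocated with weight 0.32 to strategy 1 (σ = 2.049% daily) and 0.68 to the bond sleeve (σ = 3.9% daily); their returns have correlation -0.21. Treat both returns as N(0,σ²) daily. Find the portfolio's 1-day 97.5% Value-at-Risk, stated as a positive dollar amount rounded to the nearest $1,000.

σ_p² = 0.32²·2.049² + 0.68²·3.9² + 2·-0.21·0.32·0.68·2.049·3.9 = 6.7327 (%²).
σ_p = √6.7327 = 2.595%.
At 97.5%, z = 1.960.
VaR = 1.960 × 2.595% = 5.086%; on $30,000,000 that is $1,525,800.

$1,526,000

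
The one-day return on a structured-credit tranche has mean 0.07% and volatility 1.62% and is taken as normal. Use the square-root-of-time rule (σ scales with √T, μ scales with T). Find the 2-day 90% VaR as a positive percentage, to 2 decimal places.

2.80%

At 90%, z = 1.282.
σ_{2d} = 1.62% × √2 = 2.291%; μ_{2d} = 2 × 0.07% = 0.140%.
VaR = −(0.140%) + 1.282 × 2.291% = 2.797%.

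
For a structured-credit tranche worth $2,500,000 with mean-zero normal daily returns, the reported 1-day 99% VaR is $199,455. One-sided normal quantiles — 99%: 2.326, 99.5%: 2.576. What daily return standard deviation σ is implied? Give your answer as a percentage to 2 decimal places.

3.43%

VaR as a fraction: $199,455 / $2,500,000 = 7.978%.
σ = VaR / z = 7.978% / 2.326 = 3.430%.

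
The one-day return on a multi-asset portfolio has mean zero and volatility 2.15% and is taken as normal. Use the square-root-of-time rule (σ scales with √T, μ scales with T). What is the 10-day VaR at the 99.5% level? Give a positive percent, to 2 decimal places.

At 99.5%, z = 2.576.
σ_{10d} = 2.15% × √10 = 6.799%.
VaR = 2.576 × 6.799% = 17.514%.

17.51%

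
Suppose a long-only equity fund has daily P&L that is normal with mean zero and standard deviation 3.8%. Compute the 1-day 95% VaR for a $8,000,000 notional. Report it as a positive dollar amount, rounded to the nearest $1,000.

$500,000

At 95% one-sided, z = 1.645.
VaR = z·σ = 1.645 × 3.8% = 6.251%.
On $8,000,000: 0.06251 × $8,000,000 = $500,080.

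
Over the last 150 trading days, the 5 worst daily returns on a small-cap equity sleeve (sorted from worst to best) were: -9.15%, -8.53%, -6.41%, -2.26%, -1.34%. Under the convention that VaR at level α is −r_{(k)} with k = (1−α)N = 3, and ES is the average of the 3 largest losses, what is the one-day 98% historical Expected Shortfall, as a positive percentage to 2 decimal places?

The 3 worst returns sum to -24.09%.
ES = −(-24.09%) / 3 = 8.03%.

8.03%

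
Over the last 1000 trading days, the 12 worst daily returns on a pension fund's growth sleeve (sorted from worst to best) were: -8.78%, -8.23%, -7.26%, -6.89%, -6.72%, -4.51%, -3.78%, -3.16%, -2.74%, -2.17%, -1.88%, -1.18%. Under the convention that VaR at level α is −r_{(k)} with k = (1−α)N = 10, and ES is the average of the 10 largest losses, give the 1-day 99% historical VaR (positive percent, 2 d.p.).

k = 10; the 10th lowest return is -2.17%, so VaR = 2.17%.

2.17%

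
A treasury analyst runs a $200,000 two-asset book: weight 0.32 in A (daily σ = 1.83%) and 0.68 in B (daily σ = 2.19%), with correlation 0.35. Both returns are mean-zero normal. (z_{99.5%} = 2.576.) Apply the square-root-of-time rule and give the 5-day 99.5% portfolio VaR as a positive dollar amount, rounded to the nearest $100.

$20,500

σ_p = √(0.32²·1.83² + 0.68²·2.19² + 2·0.35·0.32·0.68·1.83·2.19) = 1.781%.
σ_{5d} = 1.781% × √5 = 3.982%.
VaR = 2.576 × 3.982% = 10.258%; on $200,000 that is $20,516.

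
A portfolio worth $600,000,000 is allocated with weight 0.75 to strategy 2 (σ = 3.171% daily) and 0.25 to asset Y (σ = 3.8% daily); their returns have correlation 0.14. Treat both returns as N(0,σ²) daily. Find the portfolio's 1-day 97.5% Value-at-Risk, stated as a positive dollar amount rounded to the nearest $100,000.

σ_p² = 0.75²·3.171² + 0.25²·3.8² + 2·0.14·0.75·0.25·3.171·3.8 = 7.1912 (%²).
σ_p = √7.1912 = 2.682%.
At 97.5%, z = 1.960.
VaR = 1.960 × 2.682% = 5.257%; on $600,000,000 that is $31,542,000.

$31,500,000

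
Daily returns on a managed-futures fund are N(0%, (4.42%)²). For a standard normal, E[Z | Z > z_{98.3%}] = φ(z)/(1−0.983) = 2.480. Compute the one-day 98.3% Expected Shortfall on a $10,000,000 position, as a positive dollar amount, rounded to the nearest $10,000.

ES = 4.42% × 2.480 = 10.962%.
On $10,000,000: 0.10962 × $10,000,000 = $1,096,200.

$1,100,000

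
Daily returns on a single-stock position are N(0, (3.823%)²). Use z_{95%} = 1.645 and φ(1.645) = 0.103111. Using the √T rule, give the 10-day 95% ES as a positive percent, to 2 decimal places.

24.93%

σ_{10d} = 3.823% × √10 = 12.089%.
ES multiplier = φ(z)/(1−α) = 0.103111/0.05 = 2.062.
ES = 12.089% × 2.062 = 24.928%.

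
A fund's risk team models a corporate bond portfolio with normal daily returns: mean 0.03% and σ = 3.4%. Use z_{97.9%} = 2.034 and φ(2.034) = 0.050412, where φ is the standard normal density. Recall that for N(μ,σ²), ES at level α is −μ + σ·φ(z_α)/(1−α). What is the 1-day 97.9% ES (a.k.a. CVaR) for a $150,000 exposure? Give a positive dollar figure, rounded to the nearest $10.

Tail multiplier: φ(z)/(1−α) = 0.050412 / 0.021 = 2.401.
ES = −(0.03%) + 3.4% × 2.401 = 8.133%.
On $150,000: 0.08133 × $150,000 = $12,199.

$12,200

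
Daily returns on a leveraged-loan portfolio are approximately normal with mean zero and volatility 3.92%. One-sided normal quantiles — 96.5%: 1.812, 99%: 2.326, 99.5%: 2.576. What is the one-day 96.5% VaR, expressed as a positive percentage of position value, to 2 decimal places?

7.10%

VaR = z·σ = 1.812 × 3.92% = 7.103%.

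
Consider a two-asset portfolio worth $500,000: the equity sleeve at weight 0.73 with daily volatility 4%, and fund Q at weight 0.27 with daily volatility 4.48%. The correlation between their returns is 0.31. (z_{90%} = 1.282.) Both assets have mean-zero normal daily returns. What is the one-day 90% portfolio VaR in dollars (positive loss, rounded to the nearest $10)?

$22,370

σ_p² = 0.73²·4² + 0.27²·4.48² + 2·0.31·0.73·0.27·4·4.48 = 12.1794 (%²).
σ_p = √12.1794 = 3.490%.
VaR = 1.282 × 3.490% = 4.474%; on $500,000 that is $22,370.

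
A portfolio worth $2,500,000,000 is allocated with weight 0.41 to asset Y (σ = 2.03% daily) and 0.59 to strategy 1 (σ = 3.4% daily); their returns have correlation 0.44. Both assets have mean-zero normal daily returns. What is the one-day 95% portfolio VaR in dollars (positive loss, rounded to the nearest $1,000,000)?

$102,000,000

σ_p² = 0.41²·2.03² + 0.59²·3.4² + 2·0.44·0.41·0.59·2.03·3.4 = 6.1860 (%²).
σ_p = √6.1860 = 2.487%.
At 95%, z = 1.645.
VaR = 1.645 × 2.487% = 4.091%; on $2,500,000,000 that is $102,275,000.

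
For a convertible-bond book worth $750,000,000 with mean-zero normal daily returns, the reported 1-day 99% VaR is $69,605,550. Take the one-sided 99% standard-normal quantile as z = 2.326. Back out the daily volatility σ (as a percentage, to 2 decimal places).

3.99%

VaR as a fraction: $69,605,550 / $750,000,000 = 9.281%.
σ = VaR / z = 9.281% / 2.326 = 3.990%.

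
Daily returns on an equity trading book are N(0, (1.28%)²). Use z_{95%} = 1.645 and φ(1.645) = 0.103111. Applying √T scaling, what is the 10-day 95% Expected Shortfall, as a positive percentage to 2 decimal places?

σ_{10d} = 1.28% × √10 = 4.048%.
ES multiplier = φ(z)/(1−α) = 0.103111/0.05 = 2.062.
ES = 4.048% × 2.062 = 8.347%.

8.35%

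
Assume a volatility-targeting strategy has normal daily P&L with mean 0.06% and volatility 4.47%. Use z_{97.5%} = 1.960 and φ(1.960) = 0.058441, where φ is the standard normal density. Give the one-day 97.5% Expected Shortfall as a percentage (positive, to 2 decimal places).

10.39%

Tail multiplier: φ(z)/(1−α) = 0.058441 / 0.025 = 2.338.
ES = −(0.06%) + 4.47% × 2.338 = 10.391%.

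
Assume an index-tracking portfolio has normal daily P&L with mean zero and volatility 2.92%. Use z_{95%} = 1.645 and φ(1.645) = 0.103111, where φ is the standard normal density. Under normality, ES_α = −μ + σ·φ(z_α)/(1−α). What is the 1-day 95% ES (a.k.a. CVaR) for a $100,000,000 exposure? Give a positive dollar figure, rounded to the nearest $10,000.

Tail multiplier: φ(z)/(1−α) = 0.103111 / 0.05 = 2.062.
ES = 2.92% × 2.062 = 6.021%.
On $100,000,000: 0.06021 × $100,000,000 = $6,021,000.

$6,020,000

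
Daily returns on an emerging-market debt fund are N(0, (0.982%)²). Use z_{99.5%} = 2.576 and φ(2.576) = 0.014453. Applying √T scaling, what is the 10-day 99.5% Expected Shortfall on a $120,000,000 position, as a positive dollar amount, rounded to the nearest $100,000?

σ_{10d} = 0.982% × √10 = 3.105%.
ES multiplier = φ(z)/(1−α) = 0.014453/0.005 = 2.891.
ES = 3.105% × 2.891 = 8.977%; on $120,000,000: $10,772,400.

$10,800,000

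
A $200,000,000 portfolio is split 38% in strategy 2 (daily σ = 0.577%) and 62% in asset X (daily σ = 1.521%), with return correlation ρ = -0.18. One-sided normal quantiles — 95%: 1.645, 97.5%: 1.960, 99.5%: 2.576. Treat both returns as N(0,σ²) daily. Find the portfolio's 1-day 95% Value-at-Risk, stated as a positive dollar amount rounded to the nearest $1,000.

σ_p² = 0.38²·0.577² + 0.62²·1.521² + 2·-0.18·0.38·0.62·0.577·1.521 = 0.8629 (%²).
σ_p = √0.8629 = 0.929%.
VaR = 1.645 × 0.929% = 1.528%; on $200,000,000 that is $3,056,000.

$3,056,000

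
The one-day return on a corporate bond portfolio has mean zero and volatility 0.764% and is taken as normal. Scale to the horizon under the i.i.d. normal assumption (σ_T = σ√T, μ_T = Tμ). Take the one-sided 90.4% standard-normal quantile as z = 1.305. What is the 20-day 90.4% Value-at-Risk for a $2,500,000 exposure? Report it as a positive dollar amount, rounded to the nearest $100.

$111,500

σ_{20d} = 0.764% × √20 = 3.417%.
VaR = 1.305 × 3.417% = 4.459%.
On $2,500,000: 0.04459 × $2,500,000 = $111,475.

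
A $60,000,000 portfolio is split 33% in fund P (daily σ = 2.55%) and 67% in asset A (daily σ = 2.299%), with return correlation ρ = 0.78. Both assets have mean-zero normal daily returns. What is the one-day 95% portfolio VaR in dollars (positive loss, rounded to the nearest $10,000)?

$2,230,000

σ_p² = 0.33²·2.55² + 0.67²·2.299² + 2·0.78·0.33·0.67·2.55·2.299 = 5.1028 (%²).
σ_p = √5.1028 = 2.259%.
At 95%, z = 1.645.
VaR = 1.645 × 2.259% = 3.716%; on $60,000,000 that is $2,229,600.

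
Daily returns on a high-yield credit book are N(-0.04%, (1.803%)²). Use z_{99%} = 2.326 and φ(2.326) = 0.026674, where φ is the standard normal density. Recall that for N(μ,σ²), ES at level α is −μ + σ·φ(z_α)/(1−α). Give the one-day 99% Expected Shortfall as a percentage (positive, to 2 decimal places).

Tail multiplier: φ(z)/(1−α) = 0.026674 / 0.01 = 2.667.
ES = −(-0.04%) + 1.803% × 2.667 = 4.849%.

4.85%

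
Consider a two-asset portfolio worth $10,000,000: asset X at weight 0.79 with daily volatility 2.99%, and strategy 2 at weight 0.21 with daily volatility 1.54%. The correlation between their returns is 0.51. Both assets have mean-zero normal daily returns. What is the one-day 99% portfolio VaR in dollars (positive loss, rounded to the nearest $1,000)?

σ_p² = 0.79²·2.99² + 0.21²·1.54² + 2·0.51·0.79·0.21·2.99·1.54 = 6.4633 (%²).
σ_p = √6.4633 = 2.542%.
At 99%, z = 2.326.
VaR = 2.326 × 2.542% = 5.913%; on $10,000,000 that is $591,300.

$591,000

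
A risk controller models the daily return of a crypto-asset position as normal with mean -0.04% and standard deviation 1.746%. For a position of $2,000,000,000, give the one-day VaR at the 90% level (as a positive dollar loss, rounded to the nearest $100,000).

$45,600,000

At 90% one-sided, z = 1.282.
VaR = −μ + z·σ = −(-0.04%) + 1.282 × 1.746% = 2.278%.
On $2,000,000,000: 0.02278 × $2,000,000,000 = $45,560,000.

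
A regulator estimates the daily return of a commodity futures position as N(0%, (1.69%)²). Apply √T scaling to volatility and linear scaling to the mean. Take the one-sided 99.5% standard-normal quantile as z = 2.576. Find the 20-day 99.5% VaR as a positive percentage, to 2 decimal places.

σ_{20d} = 1.69% × √20 = 7.558%.
VaR = 2.576 × 7.558% = 19.469%.

19.47%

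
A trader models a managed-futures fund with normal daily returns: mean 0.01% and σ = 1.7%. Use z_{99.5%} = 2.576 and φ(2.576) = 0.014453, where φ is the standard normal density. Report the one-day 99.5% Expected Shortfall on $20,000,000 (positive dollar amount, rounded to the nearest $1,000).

$981,000

Tail multiplier: φ(z)/(1−α) = 0.014453 / 0.005 = 2.891.
ES = −(0.01%) + 1.7% × 2.891 = 4.905%.
On $20,000,000: 0.04905 × $20,000,000 = $981,000.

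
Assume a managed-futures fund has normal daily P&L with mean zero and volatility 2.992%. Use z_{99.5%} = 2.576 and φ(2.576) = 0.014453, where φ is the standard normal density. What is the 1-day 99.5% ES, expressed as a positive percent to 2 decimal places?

8.65%

Tail multiplier: φ(z)/(1−α) = 0.014453 / 0.005 = 2.891.
ES = 2.992% × 2.891 = 8.650%.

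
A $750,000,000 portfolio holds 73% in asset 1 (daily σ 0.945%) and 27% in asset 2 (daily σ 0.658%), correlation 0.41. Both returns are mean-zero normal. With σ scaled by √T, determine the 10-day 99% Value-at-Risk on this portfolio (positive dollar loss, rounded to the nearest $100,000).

$43,000,000

σ_p = √(0.73²·0.945² + 0.27²·0.658² + 2·0.41·0.73·0.27·0.945·0.658) = 0.780%.
σ_{10d} = 0.780% × √10 = 2.467%.
z(99%) = 2.326.
VaR = 2.326 × 2.467% = 5.738%; on $750,000,000 that is $43,035,000.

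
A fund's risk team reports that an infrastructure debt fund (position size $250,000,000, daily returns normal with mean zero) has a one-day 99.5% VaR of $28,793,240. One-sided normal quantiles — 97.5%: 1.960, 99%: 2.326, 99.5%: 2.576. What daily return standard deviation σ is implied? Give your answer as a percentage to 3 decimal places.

4.471%

VaR as a fraction: $28,793,240 / $250,000,000 = 11.517%.
σ = VaR / z = 11.517% / 2.576 = 4.471%.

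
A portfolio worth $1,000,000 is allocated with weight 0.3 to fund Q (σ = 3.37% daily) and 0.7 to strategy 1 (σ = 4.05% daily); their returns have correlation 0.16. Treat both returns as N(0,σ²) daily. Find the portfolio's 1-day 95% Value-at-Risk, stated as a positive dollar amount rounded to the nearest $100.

$52,000

σ_p² = 0.3²·3.37² + 0.7²·4.05² + 2·0.16·0.3·0.7·3.37·4.05 = 9.9765 (%²).
σ_p = √9.9765 = 3.159%.
At 95%, z = 1.645.
VaR = 1.645 × 3.159% = 5.197%; on $1,000,000 that is $51,970.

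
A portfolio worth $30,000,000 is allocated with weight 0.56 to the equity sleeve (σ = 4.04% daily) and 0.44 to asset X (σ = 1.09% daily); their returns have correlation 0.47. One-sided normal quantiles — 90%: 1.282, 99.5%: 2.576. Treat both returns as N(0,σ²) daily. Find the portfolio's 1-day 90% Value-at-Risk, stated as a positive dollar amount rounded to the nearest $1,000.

σ_p² = 0.56²·4.04² + 0.44²·1.09² + 2·0.47·0.56·0.44·4.04·1.09 = 6.3684 (%²).
σ_p = √6.3684 = 2.524%.
VaR = 1.282 × 2.524% = 3.236%; on $30,000,000 that is $970,800.

$971,000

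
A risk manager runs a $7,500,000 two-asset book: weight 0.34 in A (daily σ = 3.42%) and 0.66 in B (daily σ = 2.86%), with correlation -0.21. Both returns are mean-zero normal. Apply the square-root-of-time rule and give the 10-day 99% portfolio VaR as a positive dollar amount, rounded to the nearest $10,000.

$1,100,000

σ_p = √(0.34²·3.42² + 0.66²·2.86² + 2·-0.21·0.34·0.66·3.42·2.86) = 1.998%.
σ_{10d} = 1.998% × √10 = 6.318%.
z(99%) = 2.326.
VaR = 2.326 × 6.318% = 14.696%; on $7,500,000 that is $1,102,200.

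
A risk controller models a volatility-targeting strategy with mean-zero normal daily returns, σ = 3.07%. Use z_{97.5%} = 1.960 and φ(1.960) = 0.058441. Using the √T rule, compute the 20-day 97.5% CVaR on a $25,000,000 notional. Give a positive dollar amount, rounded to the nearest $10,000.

$8,020,000

σ_{20d} = 3.07% × √20 = 13.729%.
ES multiplier = φ(z)/(1−α) = 0.058441/0.025 = 2.338.
ES = 13.729% × 2.338 = 32.098%; on $25,000,000: $8,024,500.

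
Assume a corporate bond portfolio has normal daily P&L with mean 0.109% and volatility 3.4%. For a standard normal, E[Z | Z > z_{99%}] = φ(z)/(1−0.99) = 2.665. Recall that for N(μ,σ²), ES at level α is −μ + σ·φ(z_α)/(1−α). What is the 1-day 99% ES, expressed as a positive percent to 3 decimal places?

8.952%

ES = −(0.109%) + 3.4% × 2.665 = 8.952%.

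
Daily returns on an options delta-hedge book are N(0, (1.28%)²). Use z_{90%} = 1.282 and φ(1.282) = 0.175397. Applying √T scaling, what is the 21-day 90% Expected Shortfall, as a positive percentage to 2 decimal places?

σ_{21d} = 1.28% × √21 = 5.866%.
ES multiplier = φ(z)/(1−α) = 0.175397/0.1 = 1.754.
ES = 5.866% × 1.754 = 10.289%.

10.29%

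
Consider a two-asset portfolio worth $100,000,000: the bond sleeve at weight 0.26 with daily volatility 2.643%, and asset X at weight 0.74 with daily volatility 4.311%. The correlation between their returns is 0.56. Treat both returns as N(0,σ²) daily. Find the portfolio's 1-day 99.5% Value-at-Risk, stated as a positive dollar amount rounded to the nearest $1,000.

$9,325,000

σ_p² = 0.26²·2.643² + 0.74²·4.311² + 2·0.56·0.26·0.74·2.643·4.311 = 13.1045 (%²).
σ_p = √13.1045 = 3.620%.
At 99.5%, z = 2.576.
VaR = 2.576 × 3.620% = 9.325%; on $100,000,000 that is $9,325,000.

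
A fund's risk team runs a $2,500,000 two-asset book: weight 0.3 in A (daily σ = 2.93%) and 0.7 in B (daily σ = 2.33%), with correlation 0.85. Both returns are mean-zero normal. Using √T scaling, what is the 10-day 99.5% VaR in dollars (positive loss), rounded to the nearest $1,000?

$493,000

σ_p = √(0.3²·2.93² + 0.7²·2.33² + 2·0.85·0.3·0.7·2.93·2.33) = 2.423%.
σ_{10d} = 2.423% × √10 = 7.662%.
z(99.5%) = 2.576.
VaR = 2.576 × 7.662% = 19.737%; on $2,500,000 that is $493,425.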